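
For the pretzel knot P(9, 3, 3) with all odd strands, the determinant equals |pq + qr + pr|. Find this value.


Step 1: Compute pq + qr + pr.
pq = 9*3 = 27
qr = 3*3 = 9
pr = 9*3 = 27
pq + qr + pr = 27 + 9 + 27 = 63
Step 2: Take absolute value.
det(P(9,3,3)) = |63| = 63

63


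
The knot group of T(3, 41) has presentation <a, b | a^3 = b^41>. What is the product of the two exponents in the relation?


The relation is a^3 = b^41.
Product of exponents = 3 * 41
= 123

123


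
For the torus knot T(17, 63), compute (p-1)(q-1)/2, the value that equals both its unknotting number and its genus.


For a torus knot T(p,q), both the unknotting number and genus equal (p-1)(q-1)/2.
= (17-1)(63-1)/2
= 16*62/2
= 992/2 = 496

496


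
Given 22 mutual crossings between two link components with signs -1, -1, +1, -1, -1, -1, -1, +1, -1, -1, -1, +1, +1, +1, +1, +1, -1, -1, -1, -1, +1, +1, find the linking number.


Step 1: Count positive crossings: 9
Step 2: Count negative crossings: 13
Step 3: Sum of signs = 9 - 13 = -4
Step 4: Linking number = sum/2 = -4/2 = -2

-2


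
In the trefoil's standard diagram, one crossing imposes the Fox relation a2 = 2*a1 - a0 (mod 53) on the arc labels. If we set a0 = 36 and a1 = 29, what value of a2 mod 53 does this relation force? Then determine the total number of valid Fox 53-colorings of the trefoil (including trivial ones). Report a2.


Step 1: Apply the given crossing relation 2*a1 - a0 - a2 = 0 (mod 53).
  a2 = 2*a1 - a0 mod 53
  a2 = 2*29 - 36 mod 53
  a2 = 58 - 36 mod 53
  a2 = 22 mod 53 = 22
Step 2: The trefoil has determinant 3.
  Number of Fox p-colorings (p prime) is p^2 if p = 3, else p.
  Since 53 does not divide 3, only trivial (constant) colorings exist.
  (So the trial a0 = 36, a1 = 29 with a0 != a1 does NOT extend to a valid coloring of the whole trefoil: the other two crossing relations require 3*(a1 - a0) = 0 (mod 53), which fails.)
  Total colorings = 53
Step 3: a2 = 22, total Fox 53-colorings = 53

22


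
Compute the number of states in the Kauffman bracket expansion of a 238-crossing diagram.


Each crossing contributes 2 choices (A-smoothing or B-smoothing).
Total states = 2^238 = 441711766194596082395824375185729628956870974218904739530401550323154944

441711766194596082395824375185729628956870974218904739530401550323154944


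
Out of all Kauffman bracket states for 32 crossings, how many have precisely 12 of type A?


We choose which 12 of 32 crossings get A-smoothings.
C(32, 12) = 32! / (12! * 20!)
= 225792840

225792840


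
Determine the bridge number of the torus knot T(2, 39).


The bridge number of T(p,q) is min(p,q).
min(2, 39) = 2

2


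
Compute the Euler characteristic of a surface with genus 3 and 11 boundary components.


chi = 2 - 2g - b
= 2 - 2*3 - 11
= 2 - 6 - 11 = -15

-15


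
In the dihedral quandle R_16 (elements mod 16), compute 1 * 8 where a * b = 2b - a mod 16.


1 * 8 = 2*8 - 1 mod 16
= 16 - 1 mod 16
= 15 mod 16 = 15

15


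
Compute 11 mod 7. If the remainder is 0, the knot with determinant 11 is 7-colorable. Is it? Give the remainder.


Step 1: A knot is p-colorable if and only if p divides its determinant.
Step 2: Compute 11 mod 7.
11 = 1 * 7 + 4
Step 3: 11 mod 7 = 4
Step 4: The knot is 7-colorable: no

4


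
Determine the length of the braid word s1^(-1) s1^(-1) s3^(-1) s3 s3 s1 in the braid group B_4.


The word length counts the number of generators (including inverses).
Listing each generator: s1^(-1), s1^(-1), s3^(-1), s3, s3, s1
There are 6 generators in this braid word.

6


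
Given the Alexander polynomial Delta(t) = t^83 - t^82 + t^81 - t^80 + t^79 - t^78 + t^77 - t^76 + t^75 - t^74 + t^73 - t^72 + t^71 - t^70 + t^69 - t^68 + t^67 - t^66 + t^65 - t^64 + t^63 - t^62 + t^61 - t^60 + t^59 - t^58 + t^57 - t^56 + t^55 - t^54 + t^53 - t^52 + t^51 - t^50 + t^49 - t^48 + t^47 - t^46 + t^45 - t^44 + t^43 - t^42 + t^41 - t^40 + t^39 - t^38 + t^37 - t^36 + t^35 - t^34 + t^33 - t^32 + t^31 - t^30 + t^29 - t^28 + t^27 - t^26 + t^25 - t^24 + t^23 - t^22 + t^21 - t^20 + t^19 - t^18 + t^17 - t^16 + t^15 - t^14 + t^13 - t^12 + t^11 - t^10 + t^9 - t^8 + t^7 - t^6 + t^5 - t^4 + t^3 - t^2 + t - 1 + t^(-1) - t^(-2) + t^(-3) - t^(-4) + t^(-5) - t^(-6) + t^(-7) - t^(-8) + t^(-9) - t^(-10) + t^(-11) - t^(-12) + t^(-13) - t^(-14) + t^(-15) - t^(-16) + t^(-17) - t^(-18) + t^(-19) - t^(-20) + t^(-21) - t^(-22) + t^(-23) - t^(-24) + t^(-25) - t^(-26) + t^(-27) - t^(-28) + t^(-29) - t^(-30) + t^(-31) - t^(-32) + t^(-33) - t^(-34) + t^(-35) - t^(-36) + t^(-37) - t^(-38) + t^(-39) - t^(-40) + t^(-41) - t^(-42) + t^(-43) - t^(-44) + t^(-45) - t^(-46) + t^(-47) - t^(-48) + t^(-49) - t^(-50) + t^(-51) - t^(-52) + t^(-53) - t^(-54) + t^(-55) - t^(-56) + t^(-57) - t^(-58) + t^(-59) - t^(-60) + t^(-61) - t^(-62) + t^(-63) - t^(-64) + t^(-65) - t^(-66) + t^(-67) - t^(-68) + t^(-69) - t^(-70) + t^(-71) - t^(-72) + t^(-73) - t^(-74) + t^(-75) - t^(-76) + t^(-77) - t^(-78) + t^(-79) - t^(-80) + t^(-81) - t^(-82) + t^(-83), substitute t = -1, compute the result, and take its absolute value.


Step 1: The polynomial has 167 terms with alternating signs, exponents from 83 down to -83.
Step 2: Substitute t = -1. The i-th term has coefficient (-1)^i and exponent (m-i),
  so its value is (-1)^i * (-1)^(m-i) = (-1)^m = -1 for every i.
Step 3: All 167 terms equal -1, so Delta(-1) = 167 * (-1) = -167
Step 4: |Delta(-1)| = 167

167


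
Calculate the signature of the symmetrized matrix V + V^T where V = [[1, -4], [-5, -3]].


Step 1: V + V^T = [[2, -9], [-9, -6]]
Step 2: trace = -4, det = -93
Step 3: Discriminant = (-4)^2 - 4*(-93) = 388
Step 4: Eigenvalues: 7.84886, -11.8489
Step 5: Signature = (# positive eigenvalues) - (# negative eigenvalues) = 0

0


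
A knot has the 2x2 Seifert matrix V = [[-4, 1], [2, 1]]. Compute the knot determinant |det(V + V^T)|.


Step 1: Form V + V^T where V = [[-4, 1], [2, 1]]
  V^T = [[-4, 2], [1, 1]]
  V + V^T = [[-8, 3], [3, 2]]
Step 2: det(V + V^T) = (-8)*2 - 3*3
  = -16 - 9 = -25
Step 3: Knot determinant = |det(V + V^T)| = |-25| = 25

25


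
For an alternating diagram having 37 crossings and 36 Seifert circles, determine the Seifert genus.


For alternating knots, g = (c - s + 1)/2.
= (37 - 36 + 1)/2
= 2/2 = 1

1


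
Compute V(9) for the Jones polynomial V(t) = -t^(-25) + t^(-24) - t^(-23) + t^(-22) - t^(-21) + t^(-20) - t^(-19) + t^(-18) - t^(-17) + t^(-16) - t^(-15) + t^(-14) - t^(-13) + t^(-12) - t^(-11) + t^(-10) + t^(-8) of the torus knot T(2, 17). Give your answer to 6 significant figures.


Substituting t = 9 into V(t) = -t^(-25) + t^(-24) - t^(-23) + t^(-22) - t^(-21) + t^(-20) - t^(-19) + t^(-18) - t^(-17) + t^(-16) - t^(-15) + t^(-14) - t^(-13) + t^(-12) - t^(-11) + t^(-10) + t^(-8):
  (-)t^(-25) = -1.39296e-24
  (+)t^(-24) = 1.25366e-23
  (-)t^(-23) = -1.12829e-22
  (+)t^(-22) = 1.01546e-21
  (-)t^(-21) = -9.13918e-21
  (+)t^(-20) = 8.22526e-20
  (-)t^(-19) = -7.40274e-19
  (+)t^(-18) = 6.66246e-18
  (-)t^(-17) = -5.99622e-17
  (+)t^(-16) = 5.3966e-16
  (-)t^(-15) = -4.85694e-15
  (+)t^(-14) = 4.37124e-14
  (-)t^(-13) = -3.93412e-13
  (+)t^(-12) = 3.54071e-12
  (-)t^(-11) = -3.18664e-11
  (+)t^(-10) = 2.86797e-10
  (+)t^(-8) = 2.32306e-08
Sum = (-1.39296e-24) + (1.25366e-23) + (-1.12829e-22) + (1.01546e-21) + (-9.13918e-21) + (8.22526e-20) + (-7.40274e-19) + (6.66246e-18) + (-5.99622e-17) + (5.3966e-16) + (-4.85694e-15) + (4.37124e-14) + (-3.93412e-13) + (3.54071e-12) + (-3.18664e-11) + (2.86797e-10) + (2.32306e-08)
= 2.34886906e-08
Rounded to 6 significant figures: 2.34887e-08

2.34887e-08


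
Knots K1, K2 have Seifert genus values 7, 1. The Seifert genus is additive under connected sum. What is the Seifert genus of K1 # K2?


The Seifert genus is additive under connected sum.
Seifert genus(K1 # K2) = (7) + (1)
= 8

8


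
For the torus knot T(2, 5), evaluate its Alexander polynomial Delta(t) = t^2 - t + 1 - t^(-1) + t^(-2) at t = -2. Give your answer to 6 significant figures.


Substituting t = -2 into Delta(t) = t^2 - t + 1 - t^(-1) + t^(-2):
Term values: (4) + (2) + (1) + (0.5) + (0.25)
Sum = 7.75
Rounded to 6 significant figures: 7.75

7.75


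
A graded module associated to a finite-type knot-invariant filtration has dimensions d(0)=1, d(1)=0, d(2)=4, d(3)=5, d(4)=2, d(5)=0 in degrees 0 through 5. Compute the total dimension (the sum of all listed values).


Total dimension = d(0) + d(1) + ... + d(5)
= 1 + 0 + 4 + 5 + 2 + 0
= 12

12


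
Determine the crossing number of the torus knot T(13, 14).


For a torus knot T(p, q) with gcd(p,q)=1,
the crossing number is min(p*(q-1), q*(p-1)).
p*(q-1) = 13*13 = 169
q*(p-1) = 14*12 = 168
min(169, 168) = 168

168


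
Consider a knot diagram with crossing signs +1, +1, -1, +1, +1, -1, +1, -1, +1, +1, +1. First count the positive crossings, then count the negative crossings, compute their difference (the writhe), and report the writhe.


Step 1: Count positive crossings (+1).
Positive crossings: 8
Step 2: Count negative crossings (-1).
Negative crossings: 3
Step 3: Writhe = (positive) - (negative)
w = 8 - 3 = 5
Step 4: |w| = 5, and w is positive

5


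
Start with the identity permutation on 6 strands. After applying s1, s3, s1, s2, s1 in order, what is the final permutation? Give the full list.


Starting with identity [1, 2, 3, 4, 5, 6].
Apply generators in sequence:
  After s1: [2, 1, 3, 4, 5, 6]
  After s3: [2, 1, 4, 3, 5, 6]
  After s1: [1, 2, 4, 3, 5, 6]
  After s2: [1, 4, 2, 3, 5, 6]
  After s1: [4, 1, 2, 3, 5, 6]
Final permutation: [4, 1, 2, 3, 5, 6]

[4, 1, 2, 3, 5, 6]


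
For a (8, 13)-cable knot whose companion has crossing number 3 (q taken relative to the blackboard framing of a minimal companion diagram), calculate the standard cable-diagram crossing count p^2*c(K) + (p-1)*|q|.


Step 1: Each of the c(K) crossings of the companion diagram becomes p*p = p^2 crossings among the p parallel strands, and each of the |q| twists s_1 s_2 ... s_(p-1) adds (p-1) crossings.
  Crossings = p^2 * c(K) + (p-1)*|q|
Step 2: = 8^2 * 3 + (8-1)*13
Step 3: = 64*3 + 7*13
Step 4: = 192 + 91 = 283

283


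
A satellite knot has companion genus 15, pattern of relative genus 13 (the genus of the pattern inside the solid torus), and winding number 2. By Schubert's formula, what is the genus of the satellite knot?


Schubert: g(satellite) = g_rel(pattern) + |winding| * g(companion),
where g_rel(pattern) is the genus of the pattern relative to the solid torus.
= 13 + 2 * 15
= 13 + 30 = 43

43


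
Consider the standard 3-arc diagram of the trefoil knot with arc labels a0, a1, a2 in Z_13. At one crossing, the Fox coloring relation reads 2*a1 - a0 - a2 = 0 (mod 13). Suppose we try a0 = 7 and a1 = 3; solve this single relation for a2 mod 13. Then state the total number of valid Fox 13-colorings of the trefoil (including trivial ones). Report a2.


Step 1: Apply the given crossing relation 2*a1 - a0 - a2 = 0 (mod 13).
  a2 = 2*a1 - a0 mod 13
  a2 = 2*3 - 7 mod 13
  a2 = 6 - 7 mod 13
  a2 = -1 mod 13 = 12
Step 2: The trefoil has determinant 3.
  Number of Fox p-colorings (p prime) is p^2 if p = 3, else p.
  Since 13 does not divide 3, only trivial (constant) colorings exist.
  (So the trial a0 = 7, a1 = 3 with a0 != a1 does NOT extend to a valid coloring of the whole trefoil: the other two crossing relations require 3*(a1 - a0) = 0 (mod 13), which fails.)
  Total colorings = 13
Step 3: a2 = 12, total Fox 13-colorings = 13

12


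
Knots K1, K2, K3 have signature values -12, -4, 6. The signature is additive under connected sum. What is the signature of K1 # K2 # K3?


The signature is additive under connected sum.
signature(K1 # K2 # K3) = (-12) + (-4) + (6)
= -10

-10


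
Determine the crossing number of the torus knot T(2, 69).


For a torus knot T(p, q) with gcd(p,q)=1,
the crossing number is min(p*(q-1), q*(p-1)).
p*(q-1) = 2*68 = 136
q*(p-1) = 69*1 = 69
min(136, 69) = 69

69


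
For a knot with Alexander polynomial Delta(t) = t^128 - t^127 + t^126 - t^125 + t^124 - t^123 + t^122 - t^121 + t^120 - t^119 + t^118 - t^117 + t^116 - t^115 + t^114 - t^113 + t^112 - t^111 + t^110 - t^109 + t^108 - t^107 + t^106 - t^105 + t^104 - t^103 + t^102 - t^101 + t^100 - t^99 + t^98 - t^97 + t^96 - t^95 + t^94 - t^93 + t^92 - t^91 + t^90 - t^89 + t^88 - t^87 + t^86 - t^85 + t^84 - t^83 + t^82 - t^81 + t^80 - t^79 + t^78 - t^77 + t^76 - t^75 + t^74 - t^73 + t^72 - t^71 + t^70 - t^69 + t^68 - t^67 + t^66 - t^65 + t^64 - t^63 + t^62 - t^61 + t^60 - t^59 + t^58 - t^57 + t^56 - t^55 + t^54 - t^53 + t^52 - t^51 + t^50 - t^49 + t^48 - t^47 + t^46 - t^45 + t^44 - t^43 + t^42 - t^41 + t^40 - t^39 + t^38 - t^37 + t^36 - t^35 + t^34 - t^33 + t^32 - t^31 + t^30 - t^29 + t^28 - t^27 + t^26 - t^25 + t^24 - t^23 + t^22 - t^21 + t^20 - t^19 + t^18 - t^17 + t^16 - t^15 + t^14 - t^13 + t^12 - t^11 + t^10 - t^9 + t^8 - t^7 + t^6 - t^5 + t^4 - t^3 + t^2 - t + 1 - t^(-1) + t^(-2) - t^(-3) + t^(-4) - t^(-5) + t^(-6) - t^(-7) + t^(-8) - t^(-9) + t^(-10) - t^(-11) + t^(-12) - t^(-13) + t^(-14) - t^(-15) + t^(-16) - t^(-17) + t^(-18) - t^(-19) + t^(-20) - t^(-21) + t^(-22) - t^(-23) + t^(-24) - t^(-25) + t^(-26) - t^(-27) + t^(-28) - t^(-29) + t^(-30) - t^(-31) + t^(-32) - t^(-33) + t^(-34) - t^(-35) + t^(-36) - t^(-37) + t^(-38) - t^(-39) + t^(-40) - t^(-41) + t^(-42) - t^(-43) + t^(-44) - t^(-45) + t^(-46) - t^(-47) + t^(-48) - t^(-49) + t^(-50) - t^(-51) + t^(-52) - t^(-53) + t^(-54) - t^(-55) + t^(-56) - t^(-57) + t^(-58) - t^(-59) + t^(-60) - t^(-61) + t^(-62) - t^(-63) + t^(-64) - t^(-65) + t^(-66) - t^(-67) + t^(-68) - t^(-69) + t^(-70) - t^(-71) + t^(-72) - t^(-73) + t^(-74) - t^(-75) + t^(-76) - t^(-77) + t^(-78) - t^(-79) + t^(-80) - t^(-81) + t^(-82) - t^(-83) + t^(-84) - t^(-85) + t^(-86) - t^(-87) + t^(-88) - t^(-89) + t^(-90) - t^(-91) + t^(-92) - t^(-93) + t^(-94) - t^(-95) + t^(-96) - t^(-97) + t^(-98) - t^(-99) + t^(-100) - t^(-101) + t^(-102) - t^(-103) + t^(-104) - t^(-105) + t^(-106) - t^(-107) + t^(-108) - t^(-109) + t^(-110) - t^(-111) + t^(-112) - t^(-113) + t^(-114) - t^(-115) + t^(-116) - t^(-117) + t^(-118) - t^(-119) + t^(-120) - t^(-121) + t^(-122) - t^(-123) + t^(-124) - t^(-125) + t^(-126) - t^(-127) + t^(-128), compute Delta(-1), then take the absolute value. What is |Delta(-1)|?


Step 1: The polynomial has 257 terms with alternating signs, exponents from 128 down to -128.
Step 2: Substitute t = -1. The i-th term has coefficient (-1)^i and exponent (m-i),
  so its value is (-1)^i * (-1)^(m-i) = (-1)^m = 1 for every i.
Step 3: All 257 terms equal 1, so Delta(-1) = 257 * (1) = 257
Step 4: |Delta(-1)| = 257

257


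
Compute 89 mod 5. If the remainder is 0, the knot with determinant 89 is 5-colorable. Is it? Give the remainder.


Step 1: A knot is p-colorable if and only if p divides its determinant.
Step 2: Compute 89 mod 5.
89 = 17 * 5 + 4
Step 3: 89 mod 5 = 4
Step 4: The knot is 5-colorable: no

4


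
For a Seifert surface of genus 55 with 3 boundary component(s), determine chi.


chi = 2 - 2g - b
= 2 - 2*55 - 3
= 2 - 110 - 3 = -111

-111


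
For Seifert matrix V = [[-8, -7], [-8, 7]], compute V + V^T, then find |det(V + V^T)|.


Step 1: Form V + V^T where V = [[-8, -7], [-8, 7]]
  V^T = [[-8, -8], [-7, 7]]
  V + V^T = [[-16, -15], [-15, 14]]
Step 2: det(V + V^T) = (-16)*14 - (-15)*(-15)
  = -224 - 225 = -449
Step 3: Knot determinant = |det(V + V^T)| = |-449| = 449

449


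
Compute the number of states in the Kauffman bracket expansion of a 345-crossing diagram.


Each crossing contributes 2 choices (A-smoothing or B-smoothing).
Total states = 2^345 = 71671831749689734737838152978190216899892655911508785116799651230841339877765150252188079784691427704832

71671831749689734737838152978190216899892655911508785116799651230841339877765150252188079784691427704832


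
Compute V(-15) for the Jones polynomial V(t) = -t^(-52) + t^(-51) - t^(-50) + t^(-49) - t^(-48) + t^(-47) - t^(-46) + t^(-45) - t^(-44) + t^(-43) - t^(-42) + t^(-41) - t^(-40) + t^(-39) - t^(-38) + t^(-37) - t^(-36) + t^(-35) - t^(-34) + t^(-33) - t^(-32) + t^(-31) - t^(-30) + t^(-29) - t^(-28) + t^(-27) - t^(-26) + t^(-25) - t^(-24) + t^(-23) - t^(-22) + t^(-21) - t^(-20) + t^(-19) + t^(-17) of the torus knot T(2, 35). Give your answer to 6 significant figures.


Substituting t = -15 into V(t) = -t^(-52) + t^(-51) - t^(-50) + t^(-49) - t^(-48) + t^(-47) - t^(-46) + t^(-45) - t^(-44) + t^(-43) - t^(-42) + t^(-41) - t^(-40) + t^(-39) - t^(-38) + t^(-37) - t^(-36) + t^(-35) - t^(-34) + t^(-33) - t^(-32) + t^(-31) - t^(-30) + t^(-29) - t^(-28) + t^(-27) - t^(-26) + t^(-25) - t^(-24) + t^(-23) - t^(-22) + t^(-21) - t^(-20) + t^(-19) + t^(-17):
  (-)t^(-52) = -6.97035e-62
  (+)t^(-51) = -1.04555e-60
  (-)t^(-50) = -1.56833e-59
  (+)t^(-49) = -2.35249e-58
  (-)t^(-48) = -3.52874e-57
  (+)t^(-47) = -5.29311e-56
  (-)t^(-46) = -7.93966e-55
  (+)t^(-45) = -1.19095e-53
  (-)t^(-44) = -1.78642e-52
  (+)t^(-43) = -2.67964e-51
  (-)t^(-42) = -4.01945e-50
  (+)t^(-41) = -6.02918e-49
  (-)t^(-40) = -9.04377e-48
  (+)t^(-39) = -1.35657e-46
  (-)t^(-38) = -2.03485e-45
  (+)t^(-37) = -3.05227e-44
  (-)t^(-36) = -4.57841e-43
  (+)t^(-35) = -6.86761e-42
  (-)t^(-34) = -1.03014e-40
  (+)t^(-33) = -1.54521e-39
  (-)t^(-32) = -2.31782e-38
  (+)t^(-31) = -3.47673e-37
  (-)t^(-30) = -5.2151e-36
  (+)t^(-29) = -7.82264e-35
  (-)t^(-28) = -1.1734e-33
  (+)t^(-27) = -1.76009e-32
  (-)t^(-26) = -2.64014e-31
  (+)t^(-25) = -3.96021e-30
  (-)t^(-24) = -5.94032e-29
  (+)t^(-23) = -8.91048e-28
  (-)t^(-22) = -1.33657e-26
  (+)t^(-21) = -2.00486e-25
  (-)t^(-20) = -3.00729e-24
  (+)t^(-19) = -4.51093e-23
  (+)t^(-17) = -1.01496e-20
Sum = (-6.97035e-62) + (-1.04555e-60) + (-1.56833e-59) + (-2.35249e-58) + (-3.52874e-57) + (-5.29311e-56) + (-7.93966e-55) + (-1.19095e-53) + (-1.78642e-52) + (-2.67964e-51) + (-4.01945e-50) + (-6.02918e-49) + (-9.04377e-48) + (-1.35657e-46) + (-2.03485e-45) + (-3.05227e-44) + (-4.57841e-43) + (-6.86761e-42) + (-1.03014e-40) + (-1.54521e-39) + (-2.31782e-38) + (-3.47673e-37) + (-5.2151e-36) + (-7.82264e-35) + (-1.1734e-33) + (-1.76009e-32) + (-2.64014e-31) + (-3.96021e-30) + (-5.94032e-29) + (-8.91048e-28) + (-1.33657e-26) + (-2.00486e-25) + (-3.00729e-24) + (-4.51093e-23) + (-1.01496e-20)
= -1.019792366e-20
Rounded to 6 significant figures: -1.01979e-20

-1.01979e-20


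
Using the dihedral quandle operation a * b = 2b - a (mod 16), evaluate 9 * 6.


9 * 6 = 2*6 - 9 mod 16
= 12 - 9 mod 16
= 3 mod 16 = 3

3


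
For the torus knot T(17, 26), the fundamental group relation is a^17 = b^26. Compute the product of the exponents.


The relation is a^17 = b^26.
Product of exponents = 17 * 26
= 442

442


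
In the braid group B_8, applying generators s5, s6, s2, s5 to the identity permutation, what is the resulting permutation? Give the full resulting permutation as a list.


Starting with identity [1, 2, 3, 4, 5, 6, 7, 8].
Apply generators in sequence:
  After s5: [1, 2, 3, 4, 6, 5, 7, 8]
  After s6: [1, 2, 3, 4, 6, 7, 5, 8]
  After s2: [1, 3, 2, 4, 6, 7, 5, 8]
  After s5: [1, 3, 2, 4, 7, 6, 5, 8]
Final permutation: [1, 3, 2, 4, 7, 6, 5, 8]

[1, 3, 2, 4, 7, 6, 5, 8]


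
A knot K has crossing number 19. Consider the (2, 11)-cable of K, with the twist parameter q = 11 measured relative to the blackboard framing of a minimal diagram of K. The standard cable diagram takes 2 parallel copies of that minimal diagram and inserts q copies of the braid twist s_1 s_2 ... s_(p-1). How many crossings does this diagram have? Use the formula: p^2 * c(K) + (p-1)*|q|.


Step 1: Each of the c(K) crossings of the companion diagram becomes p*p = p^2 crossings among the p parallel strands, and each of the |q| twists s_1 s_2 ... s_(p-1) adds (p-1) crossings.
  Crossings = p^2 * c(K) + (p-1)*|q|
Step 2: = 2^2 * 19 + (2-1)*11
Step 3: = 4*19 + 1*11
Step 4: = 76 + 11 = 87

87


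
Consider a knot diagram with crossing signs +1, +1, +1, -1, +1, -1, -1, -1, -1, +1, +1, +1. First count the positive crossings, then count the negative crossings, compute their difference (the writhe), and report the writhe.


Step 1: Count positive crossings (+1).
Positive crossings: 7
Step 2: Count negative crossings (-1).
Negative crossings: 5
Step 3: Writhe = (positive) - (negative)
w = 7 - 5 = 2
Step 4: |w| = 2, and w is positive

2


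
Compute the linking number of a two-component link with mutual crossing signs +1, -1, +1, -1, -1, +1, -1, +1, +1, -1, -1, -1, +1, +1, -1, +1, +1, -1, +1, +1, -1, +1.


Step 1: Count positive crossings: 12
Step 2: Count negative crossings: 10
Step 3: Sum of signs = 12 - 10 = 2
Step 4: Linking number = sum/2 = 2/2 = 1

1


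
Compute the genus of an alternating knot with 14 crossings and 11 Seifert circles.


For alternating knots, g = (c - s + 1)/2.
= (14 - 11 + 1)/2
= 4/2 = 2

2


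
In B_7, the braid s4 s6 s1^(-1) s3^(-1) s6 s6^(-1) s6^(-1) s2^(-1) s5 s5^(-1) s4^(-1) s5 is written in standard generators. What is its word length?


The word length counts the number of generators (including inverses).
Listing each generator: s4, s6, s1^(-1), s3^(-1), s6, s6^(-1), s6^(-1), s2^(-1), s5, s5^(-1), s4^(-1), s5
There are 12 generators in this braid word.

12


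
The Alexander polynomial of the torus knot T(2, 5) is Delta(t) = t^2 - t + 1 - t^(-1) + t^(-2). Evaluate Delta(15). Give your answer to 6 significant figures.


Substituting t = 15 into Delta(t) = t^2 - t + 1 - t^(-1) + t^(-2):
Term values: (225) + (-15) + (1) + (-0.0666667) + (0.00444444)
Sum = 210.9377778
Rounded to 6 significant figures: 210.938

210.938


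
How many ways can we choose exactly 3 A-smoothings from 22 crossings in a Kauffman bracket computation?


We choose which 3 of 22 crossings get A-smoothings.
C(22, 3) = 22! / (3! * 19!)
= 1540

1540


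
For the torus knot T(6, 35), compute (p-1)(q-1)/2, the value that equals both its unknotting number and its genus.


For a torus knot T(p,q), both the unknotting number and genus equal (p-1)(q-1)/2.
= (6-1)(35-1)/2
= 5*34/2
= 170/2 = 85

85


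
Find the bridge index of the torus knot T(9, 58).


The bridge number of T(p,q) is min(p,q).
min(9, 58) = 9

9


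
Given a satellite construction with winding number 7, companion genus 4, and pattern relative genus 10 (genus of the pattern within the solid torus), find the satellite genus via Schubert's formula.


Schubert: g(satellite) = g_rel(pattern) + |winding| * g(companion),
where g_rel(pattern) is the genus of the pattern relative to the solid torus.
= 10 + 7 * 4
= 10 + 28 = 38

38


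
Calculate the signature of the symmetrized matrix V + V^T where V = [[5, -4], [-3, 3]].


Step 1: V + V^T = [[10, -7], [-7, 6]]
Step 2: trace = 16, det = 11
Step 3: Discriminant = 16^2 - 4*11 = 212
Step 4: Eigenvalues: 15.2801, 0.71989
Step 5: Signature = (# positive eigenvalues) - (# negative eigenvalues) = 2

2


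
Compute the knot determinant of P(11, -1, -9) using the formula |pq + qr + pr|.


Step 1: Compute pq + qr + pr.
pq = 11*(-1) = -11
qr = (-1)*(-9) = 9
pr = 11*(-9) = -99
pq + qr + pr = -11 + 9 + (-99) = -101
Step 2: Take absolute value.
det(P(11,-1,-9)) = |-101| = 101

101


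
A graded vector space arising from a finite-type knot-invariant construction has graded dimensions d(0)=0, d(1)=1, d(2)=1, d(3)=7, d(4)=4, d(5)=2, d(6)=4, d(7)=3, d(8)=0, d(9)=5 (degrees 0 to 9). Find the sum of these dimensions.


Total dimension = d(0) + d(1) + ... + d(9)
= 0 + 1 + 1 + 7 + 4 + 2 + 4 + 3 + 0 + 5
= 27

27


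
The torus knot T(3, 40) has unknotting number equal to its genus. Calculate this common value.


For a torus knot T(p,q), both the unknotting number and genus equal (p-1)(q-1)/2.
= (3-1)(40-1)/2
= 2*39/2
= 78/2 = 39

39


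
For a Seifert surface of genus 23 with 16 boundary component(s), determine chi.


chi = 2 - 2g - b
= 2 - 2*23 - 16
= 2 - 46 - 16 = -60

-60


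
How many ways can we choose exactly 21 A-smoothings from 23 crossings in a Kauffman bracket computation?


We choose which 21 of 23 crossings get A-smoothings.
C(23, 21) = 23! / (21! * 2!)
= 253

253


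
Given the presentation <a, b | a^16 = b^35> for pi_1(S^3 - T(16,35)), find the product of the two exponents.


The relation is a^16 = b^35.
Product of exponents = 16 * 35
= 560

560


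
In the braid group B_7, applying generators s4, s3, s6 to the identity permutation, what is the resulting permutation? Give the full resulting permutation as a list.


Starting with identity [1, 2, 3, 4, 5, 6, 7].
Apply generators in sequence:
  After s4: [1, 2, 3, 5, 4, 6, 7]
  After s3: [1, 2, 5, 3, 4, 6, 7]
  After s6: [1, 2, 5, 3, 4, 7, 6]
Final permutation: [1, 2, 5, 3, 4, 7, 6]

[1, 2, 5, 3, 4, 7, 6]


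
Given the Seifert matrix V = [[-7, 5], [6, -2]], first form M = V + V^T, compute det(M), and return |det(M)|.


Step 1: Form V + V^T where V = [[-7, 5], [6, -2]]
  V^T = [[-7, 6], [5, -2]]
  V + V^T = [[-14, 11], [11, -4]]
Step 2: det(V + V^T) = (-14)*(-4) - 11*11
  = 56 - 121 = -65
Step 3: Knot determinant = |det(V + V^T)| = |-65| = 65

65


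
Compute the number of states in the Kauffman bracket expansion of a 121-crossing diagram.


Each crossing contributes 2 choices (A-smoothing or B-smoothing).
Total states = 2^121 = 2658455991569831745807614120560689152

2658455991569831745807614120560689152


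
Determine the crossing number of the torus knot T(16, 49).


For a torus knot T(p, q) with gcd(p,q)=1,
the crossing number is min(p*(q-1), q*(p-1)).
p*(q-1) = 16*48 = 768
q*(p-1) = 49*15 = 735
min(768, 735) = 735

735


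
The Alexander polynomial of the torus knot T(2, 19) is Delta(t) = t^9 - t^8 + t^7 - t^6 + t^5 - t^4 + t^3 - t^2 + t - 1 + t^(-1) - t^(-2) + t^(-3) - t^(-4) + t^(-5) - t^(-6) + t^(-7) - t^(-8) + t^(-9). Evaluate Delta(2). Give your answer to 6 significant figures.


Substituting t = 2 into Delta(t) = t^9 - t^8 + t^7 - t^6 + t^5 - t^4 + t^3 - t^2 + t - 1 + t^(-1) - t^(-2) + t^(-3) - t^(-4) + t^(-5) - t^(-6) + t^(-7) - t^(-8) + t^(-9):
Term values: (512) + (-256) + (128) + (-64) + (32) + (-16) + (8) + (-4) + (2) + (-1) + (0.5) + (-0.25) + (0.125) + (-0.0625) + (0.03125) + (-0.015625) + (0.0078125) + (-0.00390625) + (0.00195312)
Sum = 341.3339844
Rounded to 6 significant figures: 341.334

341.334


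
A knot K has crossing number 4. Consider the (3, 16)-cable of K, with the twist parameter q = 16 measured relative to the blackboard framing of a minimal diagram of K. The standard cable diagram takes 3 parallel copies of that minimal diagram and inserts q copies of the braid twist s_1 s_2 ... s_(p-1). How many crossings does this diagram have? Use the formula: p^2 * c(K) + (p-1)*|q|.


Step 1: Each of the c(K) crossings of the companion diagram becomes p*p = p^2 crossings among the p parallel strands, and each of the |q| twists s_1 s_2 ... s_(p-1) adds (p-1) crossings.
  Crossings = p^2 * c(K) + (p-1)*|q|
Step 2: = 3^2 * 4 + (3-1)*16
Step 3: = 9*4 + 2*16
Step 4: = 36 + 32 = 68

68


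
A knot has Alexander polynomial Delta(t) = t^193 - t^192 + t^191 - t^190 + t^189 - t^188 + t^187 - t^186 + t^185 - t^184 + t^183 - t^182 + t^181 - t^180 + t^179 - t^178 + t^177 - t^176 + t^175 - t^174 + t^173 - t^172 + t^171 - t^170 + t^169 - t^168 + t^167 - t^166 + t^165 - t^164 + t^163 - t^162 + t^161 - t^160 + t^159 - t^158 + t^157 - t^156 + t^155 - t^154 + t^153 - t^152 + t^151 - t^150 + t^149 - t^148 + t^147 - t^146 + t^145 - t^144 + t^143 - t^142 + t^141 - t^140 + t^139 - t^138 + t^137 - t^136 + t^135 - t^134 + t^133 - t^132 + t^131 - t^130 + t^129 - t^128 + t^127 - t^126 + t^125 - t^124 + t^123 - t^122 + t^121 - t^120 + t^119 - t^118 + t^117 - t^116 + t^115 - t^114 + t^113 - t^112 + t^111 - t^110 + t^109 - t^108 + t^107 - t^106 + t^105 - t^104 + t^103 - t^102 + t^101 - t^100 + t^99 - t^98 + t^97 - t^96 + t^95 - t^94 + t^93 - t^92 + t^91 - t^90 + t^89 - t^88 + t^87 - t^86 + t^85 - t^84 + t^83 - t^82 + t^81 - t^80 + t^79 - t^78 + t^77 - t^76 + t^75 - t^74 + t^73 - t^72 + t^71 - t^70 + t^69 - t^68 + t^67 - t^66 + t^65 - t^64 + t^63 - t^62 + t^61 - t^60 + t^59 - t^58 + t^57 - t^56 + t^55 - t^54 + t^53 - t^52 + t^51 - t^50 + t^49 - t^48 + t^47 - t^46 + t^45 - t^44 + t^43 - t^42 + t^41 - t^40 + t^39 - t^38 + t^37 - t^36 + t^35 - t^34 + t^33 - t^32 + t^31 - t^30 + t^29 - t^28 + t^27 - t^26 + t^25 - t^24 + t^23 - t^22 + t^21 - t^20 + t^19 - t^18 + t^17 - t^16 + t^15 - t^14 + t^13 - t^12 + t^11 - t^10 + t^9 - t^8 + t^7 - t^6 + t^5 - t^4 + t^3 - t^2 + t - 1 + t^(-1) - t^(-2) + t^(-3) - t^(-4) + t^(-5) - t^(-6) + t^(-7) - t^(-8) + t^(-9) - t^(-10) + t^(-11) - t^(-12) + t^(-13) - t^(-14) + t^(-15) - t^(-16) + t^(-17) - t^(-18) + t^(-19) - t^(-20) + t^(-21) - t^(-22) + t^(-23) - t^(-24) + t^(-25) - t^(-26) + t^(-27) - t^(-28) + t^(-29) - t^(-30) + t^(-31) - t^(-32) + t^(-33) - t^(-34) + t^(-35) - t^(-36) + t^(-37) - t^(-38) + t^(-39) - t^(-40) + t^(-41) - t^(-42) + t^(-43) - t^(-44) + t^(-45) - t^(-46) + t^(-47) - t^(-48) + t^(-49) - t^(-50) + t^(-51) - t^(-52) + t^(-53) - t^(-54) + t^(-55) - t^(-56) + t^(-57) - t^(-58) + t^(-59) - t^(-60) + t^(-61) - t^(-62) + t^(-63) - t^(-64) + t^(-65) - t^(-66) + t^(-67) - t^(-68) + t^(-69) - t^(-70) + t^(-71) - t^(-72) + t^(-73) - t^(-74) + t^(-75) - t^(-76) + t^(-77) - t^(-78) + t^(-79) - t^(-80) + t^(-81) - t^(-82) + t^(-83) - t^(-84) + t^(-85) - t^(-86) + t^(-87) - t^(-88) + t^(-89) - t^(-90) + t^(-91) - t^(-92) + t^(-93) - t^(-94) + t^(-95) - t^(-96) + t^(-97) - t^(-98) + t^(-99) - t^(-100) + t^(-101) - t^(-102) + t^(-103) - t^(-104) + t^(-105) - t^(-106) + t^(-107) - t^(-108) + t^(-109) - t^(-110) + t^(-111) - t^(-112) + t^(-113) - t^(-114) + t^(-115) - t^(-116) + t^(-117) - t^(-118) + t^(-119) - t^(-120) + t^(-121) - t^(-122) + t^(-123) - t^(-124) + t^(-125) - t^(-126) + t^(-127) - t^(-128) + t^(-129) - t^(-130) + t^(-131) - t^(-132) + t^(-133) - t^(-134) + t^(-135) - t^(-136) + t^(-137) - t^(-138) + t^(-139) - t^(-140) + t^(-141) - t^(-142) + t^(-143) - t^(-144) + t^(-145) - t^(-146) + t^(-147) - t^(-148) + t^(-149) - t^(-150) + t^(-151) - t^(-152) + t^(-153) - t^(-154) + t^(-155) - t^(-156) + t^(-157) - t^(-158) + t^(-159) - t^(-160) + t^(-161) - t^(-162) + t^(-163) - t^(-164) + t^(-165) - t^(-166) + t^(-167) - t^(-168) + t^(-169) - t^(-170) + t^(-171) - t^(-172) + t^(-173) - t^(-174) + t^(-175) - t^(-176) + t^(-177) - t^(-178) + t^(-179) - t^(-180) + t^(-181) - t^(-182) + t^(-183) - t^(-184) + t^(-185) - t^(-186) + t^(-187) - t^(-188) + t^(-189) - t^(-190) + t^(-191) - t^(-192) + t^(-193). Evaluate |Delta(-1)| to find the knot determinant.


Step 1: The polynomial has 387 terms with alternating signs, exponents from 193 down to -193.
Step 2: Substitute t = -1. The i-th term has coefficient (-1)^i and exponent (m-i),
  so its value is (-1)^i * (-1)^(m-i) = (-1)^m = -1 for every i.
Step 3: All 387 terms equal -1, so Delta(-1) = 387 * (-1) = -387
Step 4: |Delta(-1)| = 387

387


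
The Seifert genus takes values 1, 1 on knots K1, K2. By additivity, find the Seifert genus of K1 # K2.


The Seifert genus is additive under connected sum.
Seifert genus(K1 # K2) = (1) + (1)
= 2

2


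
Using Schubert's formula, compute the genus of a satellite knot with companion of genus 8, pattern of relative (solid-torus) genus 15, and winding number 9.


Schubert: g(satellite) = g_rel(pattern) + |winding| * g(companion),
where g_rel(pattern) is the genus of the pattern relative to the solid torus.
= 15 + 9 * 8
= 15 + 72 = 87

87


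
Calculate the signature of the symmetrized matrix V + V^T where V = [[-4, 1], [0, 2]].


Step 1: V + V^T = [[-8, 1], [1, 4]]
Step 2: trace = -4, det = -33
Step 3: Discriminant = (-4)^2 - 4*(-33) = 148
Step 4: Eigenvalues: 4.08276, -8.08276
Step 5: Signature = (# positive eigenvalues) - (# negative eigenvalues) = 0

0


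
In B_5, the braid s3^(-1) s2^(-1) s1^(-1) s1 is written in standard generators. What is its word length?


The word length counts the number of generators (including inverses).
Listing each generator: s3^(-1), s2^(-1), s1^(-1), s1
There are 4 generators in this braid word.

4


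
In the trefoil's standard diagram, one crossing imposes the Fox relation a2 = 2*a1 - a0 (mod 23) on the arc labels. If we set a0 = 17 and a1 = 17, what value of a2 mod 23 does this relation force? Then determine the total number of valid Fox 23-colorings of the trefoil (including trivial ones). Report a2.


Step 1: Apply the given crossing relation 2*a1 - a0 - a2 = 0 (mod 23).
  a2 = 2*a1 - a0 mod 23
  a2 = 2*17 - 17 mod 23
  a2 = 34 - 17 mod 23
  a2 = 17 mod 23 = 17
Step 2: The trefoil has determinant 3.
  Number of Fox p-colorings (p prime) is p^2 if p = 3, else p.
  Since 23 does not divide 3, only trivial (constant) colorings exist.
  (Here a0 = a1 = a2 = 17, the constant coloring, which is valid.)
  Total colorings = 23
Step 3: a2 = 17, total Fox 23-colorings = 23

17


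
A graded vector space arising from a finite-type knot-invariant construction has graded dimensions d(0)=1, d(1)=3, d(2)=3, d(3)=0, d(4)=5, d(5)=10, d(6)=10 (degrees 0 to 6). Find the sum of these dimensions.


Total dimension = d(0) + d(1) + ... + d(6)
= 1 + 3 + 3 + 0 + 5 + 10 + 10
= 32

32


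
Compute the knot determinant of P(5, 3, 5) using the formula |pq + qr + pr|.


Step 1: Compute pq + qr + pr.
pq = 5*3 = 15
qr = 3*5 = 15
pr = 5*5 = 25
pq + qr + pr = 15 + 15 + 25 = 55
Step 2: Take absolute value.
det(P(5,3,5)) = |55| = 55

55


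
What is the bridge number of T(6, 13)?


The bridge number of T(p,q) is min(p,q).
min(6, 13) = 6

6


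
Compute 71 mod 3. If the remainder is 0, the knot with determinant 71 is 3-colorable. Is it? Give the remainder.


Step 1: A knot is p-colorable if and only if p divides its determinant.
Step 2: Compute 71 mod 3.
71 = 23 * 3 + 2
Step 3: 71 mod 3 = 2
Step 4: The knot is 3-colorable: no

2


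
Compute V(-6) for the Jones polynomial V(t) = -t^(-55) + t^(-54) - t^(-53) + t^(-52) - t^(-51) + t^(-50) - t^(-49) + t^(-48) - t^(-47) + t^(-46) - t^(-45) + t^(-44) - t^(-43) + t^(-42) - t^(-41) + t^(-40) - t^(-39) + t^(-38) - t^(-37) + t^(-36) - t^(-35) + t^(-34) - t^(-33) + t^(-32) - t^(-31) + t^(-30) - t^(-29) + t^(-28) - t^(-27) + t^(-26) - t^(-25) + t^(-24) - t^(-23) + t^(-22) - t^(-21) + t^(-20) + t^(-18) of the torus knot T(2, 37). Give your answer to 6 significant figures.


Substituting t = -6 into V(t) = -t^(-55) + t^(-54) - t^(-53) + t^(-52) - t^(-51) + t^(-50) - t^(-49) + t^(-48) - t^(-47) + t^(-46) - t^(-45) + t^(-44) - t^(-43) + t^(-42) - t^(-41) + t^(-40) - t^(-39) + t^(-38) - t^(-37) + t^(-36) - t^(-35) + t^(-34) - t^(-33) + t^(-32) - t^(-31) + t^(-30) - t^(-29) + t^(-28) - t^(-27) + t^(-26) - t^(-25) + t^(-24) - t^(-23) + t^(-22) - t^(-21) + t^(-20) + t^(-18):
  (-)t^(-55) = 1.59104e-43
  (+)t^(-54) = 9.54624e-43
  (-)t^(-53) = 5.72775e-42
  (+)t^(-52) = 3.43665e-41
  (-)t^(-51) = 2.06199e-40
  (+)t^(-50) = 1.23719e-39
  (-)t^(-49) = 7.42316e-39
  (+)t^(-48) = 4.4539e-38
  (-)t^(-47) = 2.67234e-37
  (+)t^(-46) = 1.6034e-36
  (-)t^(-45) = 9.62041e-36
  (+)t^(-44) = 5.77225e-35
  (-)t^(-43) = 3.46335e-34
  (+)t^(-42) = 2.07801e-33
  (-)t^(-41) = 1.24681e-32
  (+)t^(-40) = 7.48083e-32
  (-)t^(-39) = 4.4885e-31
  (+)t^(-38) = 2.6931e-30
  (-)t^(-37) = 1.61586e-29
  (+)t^(-36) = 9.69516e-29
  (-)t^(-35) = 5.8171e-28
  (+)t^(-34) = 3.49026e-27
  (-)t^(-33) = 2.09415e-26
  (+)t^(-32) = 1.25649e-25
  (-)t^(-31) = 7.53896e-25
  (+)t^(-30) = 4.52337e-24
  (-)t^(-29) = 2.71402e-23
  (+)t^(-28) = 1.62841e-22
  (-)t^(-27) = 9.77049e-22
  (+)t^(-26) = 5.86229e-21
  (-)t^(-25) = 3.51738e-20
  (+)t^(-24) = 2.11043e-19
  (-)t^(-23) = 1.26626e-18
  (+)t^(-22) = 7.59753e-18
  (-)t^(-21) = 4.55852e-17
  (+)t^(-20) = 2.73511e-16
  (+)t^(-18) = 9.8464e-15
Sum = (1.59104e-43) + (9.54624e-43) + (5.72775e-42) + (3.43665e-41) + (2.06199e-40) + (1.23719e-39) + (7.42316e-39) + (4.4539e-38) + (2.67234e-37) + (1.6034e-36) + (9.62041e-36) + (5.77225e-35) + (3.46335e-34) + (2.07801e-33) + (1.24681e-32) + (7.48083e-32) + (4.4885e-31) + (2.6931e-30) + (1.61586e-29) + (9.69516e-29) + (5.8171e-28) + (3.49026e-27) + (2.09415e-26) + (1.25649e-25) + (7.53896e-25) + (4.52337e-24) + (2.71402e-23) + (1.62841e-22) + (9.77049e-22) + (5.86229e-21) + (3.51738e-20) + (2.11043e-19) + (1.26626e-18) + (7.59753e-18) + (4.55852e-17) + (2.73511e-16) + (9.8464e-15)
= 1.017461377e-14
Rounded to 6 significant figures: 1.01746e-14

1.01746e-14


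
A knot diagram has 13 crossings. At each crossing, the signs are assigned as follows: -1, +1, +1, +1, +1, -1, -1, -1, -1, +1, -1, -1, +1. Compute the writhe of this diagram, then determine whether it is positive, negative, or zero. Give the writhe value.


Step 1: Count positive crossings (+1).
Positive crossings: 6
Step 2: Count negative crossings (-1).
Negative crossings: 7
Step 3: Writhe = (positive) - (negative)
w = 6 - 7 = -1
Step 4: |w| = 1, and w is negative

-1


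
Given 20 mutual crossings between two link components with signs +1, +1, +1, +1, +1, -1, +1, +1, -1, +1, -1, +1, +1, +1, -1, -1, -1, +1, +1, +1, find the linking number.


Step 1: Count positive crossings: 14
Step 2: Count negative crossings: 6
Step 3: Sum of signs = 14 - 6 = 8
Step 4: Linking number = sum/2 = 8/2 = 4

4


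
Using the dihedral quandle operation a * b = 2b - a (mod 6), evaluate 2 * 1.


2 * 1 = 2*1 - 2 mod 6
= 2 - 2 mod 6
= 0 mod 6 = 0

0


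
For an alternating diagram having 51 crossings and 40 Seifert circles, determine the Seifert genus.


For alternating knots, g = (c - s + 1)/2.
= (51 - 40 + 1)/2
= 12/2 = 6

6


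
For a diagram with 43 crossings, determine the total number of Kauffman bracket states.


Each crossing contributes 2 choices (A-smoothing or B-smoothing).
Total states = 2^43 = 8796093022208

8796093022208


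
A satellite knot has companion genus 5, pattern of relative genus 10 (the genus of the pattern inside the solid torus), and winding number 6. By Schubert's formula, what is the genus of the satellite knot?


Schubert: g(satellite) = g_rel(pattern) + |winding| * g(companion),
where g_rel(pattern) is the genus of the pattern relative to the solid torus.
= 10 + 6 * 5
= 10 + 30 = 40

40


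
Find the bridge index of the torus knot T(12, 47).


The bridge number of T(p,q) is min(p,q).
min(12, 47) = 12

12


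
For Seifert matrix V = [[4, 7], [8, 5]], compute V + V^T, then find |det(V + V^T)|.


Step 1: Form V + V^T where V = [[4, 7], [8, 5]]
  V^T = [[4, 8], [7, 5]]
  V + V^T = [[8, 15], [15, 10]]
Step 2: det(V + V^T) = 8*10 - 15*15
  = 80 - 225 = -145
Step 3: Knot determinant = |det(V + V^T)| = |-145| = 145

145


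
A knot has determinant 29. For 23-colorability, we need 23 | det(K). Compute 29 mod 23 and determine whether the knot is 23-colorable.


Step 1: A knot is p-colorable if and only if p divides its determinant.
Step 2: Compute 29 mod 23.
29 = 1 * 23 + 6
Step 3: 29 mod 23 = 6
Step 4: The knot is 23-colorable: no

6


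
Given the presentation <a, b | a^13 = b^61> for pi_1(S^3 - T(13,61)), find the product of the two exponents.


The relation is a^13 = b^61.
Product of exponents = 13 * 61
= 793

793


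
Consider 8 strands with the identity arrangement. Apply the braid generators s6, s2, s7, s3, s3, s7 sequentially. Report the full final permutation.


Starting with identity [1, 2, 3, 4, 5, 6, 7, 8].
Apply generators in sequence:
  After s6: [1, 2, 3, 4, 5, 7, 6, 8]
  After s2: [1, 3, 2, 4, 5, 7, 6, 8]
  After s7: [1, 3, 2, 4, 5, 7, 8, 6]
  After s3: [1, 3, 4, 2, 5, 7, 8, 6]
  After s3: [1, 3, 2, 4, 5, 7, 8, 6]
  After s7: [1, 3, 2, 4, 5, 7, 6, 8]
Final permutation: [1, 3, 2, 4, 5, 7, 6, 8]

[1, 3, 2, 4, 5, 7, 6, 8]


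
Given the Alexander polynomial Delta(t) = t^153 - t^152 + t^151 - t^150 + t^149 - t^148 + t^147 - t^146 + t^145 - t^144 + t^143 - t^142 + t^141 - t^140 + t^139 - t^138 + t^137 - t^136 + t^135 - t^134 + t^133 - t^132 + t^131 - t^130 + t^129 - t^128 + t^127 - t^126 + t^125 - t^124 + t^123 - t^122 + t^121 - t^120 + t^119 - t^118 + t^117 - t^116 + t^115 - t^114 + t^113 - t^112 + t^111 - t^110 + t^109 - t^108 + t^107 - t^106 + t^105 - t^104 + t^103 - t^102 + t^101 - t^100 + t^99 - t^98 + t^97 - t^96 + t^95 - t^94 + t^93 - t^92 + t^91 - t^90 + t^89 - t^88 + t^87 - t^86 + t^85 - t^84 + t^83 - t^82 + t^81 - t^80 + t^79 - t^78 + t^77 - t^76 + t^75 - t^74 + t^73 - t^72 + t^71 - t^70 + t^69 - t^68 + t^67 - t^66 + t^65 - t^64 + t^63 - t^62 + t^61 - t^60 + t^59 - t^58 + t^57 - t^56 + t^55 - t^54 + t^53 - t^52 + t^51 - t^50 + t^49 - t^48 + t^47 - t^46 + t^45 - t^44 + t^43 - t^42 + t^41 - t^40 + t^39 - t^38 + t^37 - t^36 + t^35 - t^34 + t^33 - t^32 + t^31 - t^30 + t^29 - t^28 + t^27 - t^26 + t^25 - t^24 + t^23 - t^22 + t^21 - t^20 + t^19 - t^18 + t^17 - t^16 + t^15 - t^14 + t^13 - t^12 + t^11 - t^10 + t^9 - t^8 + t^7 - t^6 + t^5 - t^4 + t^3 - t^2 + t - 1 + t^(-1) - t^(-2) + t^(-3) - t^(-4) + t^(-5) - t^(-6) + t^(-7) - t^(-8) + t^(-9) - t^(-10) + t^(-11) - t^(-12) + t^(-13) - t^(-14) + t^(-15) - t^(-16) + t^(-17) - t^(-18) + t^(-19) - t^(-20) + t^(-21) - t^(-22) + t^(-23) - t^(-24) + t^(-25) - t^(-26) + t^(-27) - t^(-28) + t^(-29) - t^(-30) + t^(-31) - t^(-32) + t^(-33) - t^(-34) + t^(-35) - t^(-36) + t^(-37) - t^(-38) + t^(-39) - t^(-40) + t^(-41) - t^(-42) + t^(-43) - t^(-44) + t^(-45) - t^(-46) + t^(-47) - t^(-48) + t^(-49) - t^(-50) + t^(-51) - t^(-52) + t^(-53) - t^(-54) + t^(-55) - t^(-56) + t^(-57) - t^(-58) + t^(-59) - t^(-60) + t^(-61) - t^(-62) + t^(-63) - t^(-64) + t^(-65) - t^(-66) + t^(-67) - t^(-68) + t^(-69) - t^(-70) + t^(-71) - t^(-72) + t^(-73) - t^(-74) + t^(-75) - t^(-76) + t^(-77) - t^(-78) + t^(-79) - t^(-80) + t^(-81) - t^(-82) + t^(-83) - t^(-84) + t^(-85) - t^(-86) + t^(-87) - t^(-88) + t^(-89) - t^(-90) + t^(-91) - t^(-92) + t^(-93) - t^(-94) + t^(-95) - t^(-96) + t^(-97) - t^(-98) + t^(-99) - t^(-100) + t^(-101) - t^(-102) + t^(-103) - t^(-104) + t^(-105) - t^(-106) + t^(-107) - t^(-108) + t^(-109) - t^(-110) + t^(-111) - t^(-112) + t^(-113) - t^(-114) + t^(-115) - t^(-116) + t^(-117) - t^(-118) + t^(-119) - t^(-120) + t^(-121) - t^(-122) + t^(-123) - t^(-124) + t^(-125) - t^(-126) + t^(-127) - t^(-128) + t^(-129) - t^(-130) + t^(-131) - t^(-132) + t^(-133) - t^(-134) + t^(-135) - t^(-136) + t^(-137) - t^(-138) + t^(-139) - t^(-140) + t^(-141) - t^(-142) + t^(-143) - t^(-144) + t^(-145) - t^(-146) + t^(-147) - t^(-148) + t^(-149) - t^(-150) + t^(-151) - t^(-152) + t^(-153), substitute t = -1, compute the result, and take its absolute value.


Step 1: The polynomial has 307 terms with alternating signs, exponents from 153 down to -153.
Step 2: Substitute t = -1. The i-th term has coefficient (-1)^i and exponent (m-i),
  so its value is (-1)^i * (-1)^(m-i) = (-1)^m = -1 for every i.
Step 3: All 307 terms equal -1, so Delta(-1) = 307 * (-1) = -307
Step 4: |Delta(-1)| = 307

307
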